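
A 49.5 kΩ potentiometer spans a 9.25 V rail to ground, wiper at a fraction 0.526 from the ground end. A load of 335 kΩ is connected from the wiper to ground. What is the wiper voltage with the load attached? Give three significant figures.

The wiper splits the pot into (1−α)R = 23.46 kΩ above and αR = 26.04 kΩ below.
Lower section ‖ load = 24.16 kΩ.
V_wiper = 9.25 × 24.16/(23.46 + 24.16) = 4.69 V.

V ≈ 4.69 V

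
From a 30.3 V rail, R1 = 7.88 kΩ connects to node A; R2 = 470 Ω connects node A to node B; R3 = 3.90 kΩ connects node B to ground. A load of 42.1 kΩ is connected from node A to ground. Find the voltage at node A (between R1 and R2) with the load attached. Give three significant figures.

Below node A the series string R2+R3 = 4370 Ω sits in parallel with the 42100 Ω load: 3959 Ω.
V_A = 30.3 × 3959/(7880 + 3959) = 10.1 V.

V ≈ 10.1 V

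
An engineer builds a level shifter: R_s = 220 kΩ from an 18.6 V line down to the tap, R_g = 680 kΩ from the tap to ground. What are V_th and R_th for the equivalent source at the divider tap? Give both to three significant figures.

V_th is the open-circuit tap voltage: 18.6 × 680/(220 + 680) = 14.1 V.
With the supply zeroed, R_s and R_g appear in parallel from the tap: R_th = R_s‖R_g = (220 × 680)/900.0 = 166 kΩ.

V_th = 14.1 V, R_th = 166 kΩ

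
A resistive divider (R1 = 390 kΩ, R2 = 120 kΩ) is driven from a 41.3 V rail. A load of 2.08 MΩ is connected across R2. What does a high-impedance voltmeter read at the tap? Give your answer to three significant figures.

The load sits in parallel with R2: R2‖R_L = (120 × 2080) / (120 + 2080) = 113.5 kΩ.
V_out = 41.3 × 113.5 / (390 + 113.5) = 41.3 × 113.5/503.5 = 9.31 V.

V_out ≈ 9.31 V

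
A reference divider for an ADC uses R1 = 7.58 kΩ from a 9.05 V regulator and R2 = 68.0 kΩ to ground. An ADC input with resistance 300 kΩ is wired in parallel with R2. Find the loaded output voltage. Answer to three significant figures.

V_out ≈ 7.96 V

The load sits in parallel with R2: R2‖R_L = (68.0 × 300) / (68.0 + 300) = 55.43 kΩ.
V_out = 9.05 × 55.43 / (7.58 + 55.43) = 9.05 × 55.43/63.01 = 7.96 V.
(Unloaded it would have been 8.14 V.)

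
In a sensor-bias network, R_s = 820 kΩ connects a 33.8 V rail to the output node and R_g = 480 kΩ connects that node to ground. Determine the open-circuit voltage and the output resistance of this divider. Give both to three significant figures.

V_th = 12.5 V, R_th = 303 kΩ

V_th is the open-circuit tap voltage: 33.8 × 480/(820 + 480) = 12.5 V.
With the supply zeroed, R_s and R_g appear in parallel from the tap: R_th = R_s‖R_g = (820 × 480)/1300 = 303 kΩ.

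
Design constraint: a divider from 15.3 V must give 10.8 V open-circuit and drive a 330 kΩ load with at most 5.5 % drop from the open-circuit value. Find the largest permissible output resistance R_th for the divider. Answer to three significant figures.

R_th ≤ 19.2 kΩ

Loading drop = R_th/(R_th + R_L) ≤ 0.0550, so R_th ≤ R_L · ε/(1−ε) = 330 kΩ × 0.0550/0.9450 = 19.2 kΩ.
(Any R1, R2 with R2/(R1+R2) = 0.706 and R1‖R2 ≤ 19.2 kΩ will meet the spec.)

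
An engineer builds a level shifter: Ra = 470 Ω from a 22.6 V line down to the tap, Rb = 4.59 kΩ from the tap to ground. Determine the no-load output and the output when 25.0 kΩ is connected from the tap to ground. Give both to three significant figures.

Open-circuit: V = 22.6 × 4590/(470 + 4590) = 20.5 V.
With the load, Rb becomes Rb‖R_L = 3878 Ω, so V = 22.6 × 3878/4348 = 20.2 V.

Unloaded: 20.5 V; loaded: 20.2 V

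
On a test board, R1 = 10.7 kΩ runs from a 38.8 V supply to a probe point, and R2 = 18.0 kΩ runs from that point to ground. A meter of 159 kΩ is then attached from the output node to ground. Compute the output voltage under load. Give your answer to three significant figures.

V_out ≈ 23.3 V

The load sits in parallel with R2: R2‖R_L = (18.0 × 159) / (18.0 + 159) = 16.17 kΩ.
V_out = 38.8 × 16.17 / (10.7 + 16.17) = 38.8 × 16.17/26.87 = 23.3 V.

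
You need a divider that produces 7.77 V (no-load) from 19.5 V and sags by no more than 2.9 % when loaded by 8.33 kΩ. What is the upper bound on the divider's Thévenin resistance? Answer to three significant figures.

R_th ≤ 249 Ω

Loading drop = R_th/(R_th + R_L) ≤ 0.0290, so R_th ≤ R_L · ε/(1−ε) = 8.33 kΩ × 0.0290/0.9710 = 249 Ω.
(Any R1, R2 with R2/(R1+R2) = 0.398 and R1‖R2 ≤ 249 Ω will meet the spec.)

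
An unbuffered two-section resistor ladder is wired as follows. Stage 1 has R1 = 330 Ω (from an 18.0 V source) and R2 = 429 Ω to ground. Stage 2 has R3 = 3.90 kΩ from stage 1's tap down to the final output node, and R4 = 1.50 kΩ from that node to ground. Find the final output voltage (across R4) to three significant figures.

Stage 2 presents R3+R4 = 5400 Ω as a load on stage 1's tap.
Stage 1's lower leg becomes R2‖(R3+R4) = 397.4 Ω, so V_mid = 18.0 × 397.4/727.4 = 9.834 V.
Stage 2 is itself unloaded: V_out = V_mid × R4/(R3+R4) = 9.834 × 1500/5400 = 2.73 V.

V_out ≈ 2.73 V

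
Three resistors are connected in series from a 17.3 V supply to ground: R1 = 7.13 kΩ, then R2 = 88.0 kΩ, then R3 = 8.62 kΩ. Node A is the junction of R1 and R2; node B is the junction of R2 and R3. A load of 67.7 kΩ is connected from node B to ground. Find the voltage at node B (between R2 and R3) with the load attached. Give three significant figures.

V ≈ 1.29 V

At node B, R3 is in parallel with the load: R3‖R_L = 7.646 kΩ.
Below node A the resistance is R2 + (R3‖R_L) = 95.65 kΩ, so V_A = 17.3 × 95.65/102.8 = 16.10 V.
Then V_B = V_A × (R3‖R_L)/(R2 + R3‖R_L) = 16.10 × 7.646/95.65 = 1.29 V.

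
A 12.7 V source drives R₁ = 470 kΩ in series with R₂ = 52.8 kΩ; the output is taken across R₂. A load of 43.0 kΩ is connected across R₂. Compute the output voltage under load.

The load sits in parallel with R₂: R₂‖R_L = (52.8 × 43.0) / (52.8 + 43.0) = 23.70 kΩ.
V_out = 12.7 × 23.70 / (470 + 23.70) = 12.7 × 23.70/493.7 = 0.610 V.

V_out ≈ 0.610 V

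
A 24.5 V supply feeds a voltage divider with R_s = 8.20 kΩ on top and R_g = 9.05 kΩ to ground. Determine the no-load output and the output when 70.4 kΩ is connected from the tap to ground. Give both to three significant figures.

Unloaded: 12.9 V; loaded: 12.1 V

Open-circuit: V = 24.5 × 9.05/(8.20 + 9.05) = 12.9 V.
With the load, R_g becomes R_g‖R_L = 8.019 kΩ, so V = 24.5 × 8.019/16.22 = 12.1 V.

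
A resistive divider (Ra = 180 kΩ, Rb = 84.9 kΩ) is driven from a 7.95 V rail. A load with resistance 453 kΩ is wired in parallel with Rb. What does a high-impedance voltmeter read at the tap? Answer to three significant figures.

The load sits in parallel with Rb: Rb‖R_L = (84.9 × 453) / (84.9 + 453) = 71.50 kΩ.
V_out = 7.95 × 71.50 / (180 + 71.50) = 7.95 × 71.50/251.5 = 2.26 V.
(Unloaded it would have been 2.55 V.)

V_out ≈ 2.26 V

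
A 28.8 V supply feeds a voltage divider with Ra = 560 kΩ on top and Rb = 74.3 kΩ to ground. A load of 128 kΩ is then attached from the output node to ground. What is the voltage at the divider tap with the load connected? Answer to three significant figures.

V_out ≈ 2.23 V

The load sits in parallel with Rb: Rb‖R_L = (74.3 × 128) / (74.3 + 128) = 47.01 kΩ.
V_out = 28.8 × 47.01 / (560 + 47.01) = 28.8 × 47.01/607.0 = 2.23 V.
(Unloaded it would have been 3.37 V.)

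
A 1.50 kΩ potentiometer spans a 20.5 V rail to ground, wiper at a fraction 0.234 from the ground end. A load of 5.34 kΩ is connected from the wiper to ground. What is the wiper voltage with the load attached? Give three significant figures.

The wiper splits the pot into (1−α)R = 1149 Ω above and αR = 351.0 Ω below.
Lower section ‖ load = 329.4 Ω.
V_wiper = 20.5 × 329.4/(1149 + 329.4) = 4.57 V.

V ≈ 4.57 V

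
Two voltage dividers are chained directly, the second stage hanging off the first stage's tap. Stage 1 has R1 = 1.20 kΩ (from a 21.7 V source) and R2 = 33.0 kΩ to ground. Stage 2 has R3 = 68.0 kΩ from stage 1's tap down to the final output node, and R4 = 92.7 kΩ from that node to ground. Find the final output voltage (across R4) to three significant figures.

V_out ≈ 12.0 V

Stage 2 presents R3+R4 = 160.7 kΩ as a load on stage 1's tap.
Stage 1's lower leg becomes R2‖(R3+R4) = 27.38 kΩ, so V_mid = 21.7 × 27.38/28.58 = 20.79 V.
Stage 2 is itself unloaded: V_out = V_mid × R4/(R3+R4) = 20.79 × 92.7/160.7 = 12.0 V.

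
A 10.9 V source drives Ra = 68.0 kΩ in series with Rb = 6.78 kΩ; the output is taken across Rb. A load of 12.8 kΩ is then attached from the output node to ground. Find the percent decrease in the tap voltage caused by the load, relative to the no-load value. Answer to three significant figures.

32.5 %

The divider's output (Thévenin) resistance is Ra‖Rb = 6.165 kΩ.
Fractional drop under load = R_th/(R_th + R_L) = 6.165 / (6.165 + 12.8) = 0.3251.
So the output falls by 32.5 %.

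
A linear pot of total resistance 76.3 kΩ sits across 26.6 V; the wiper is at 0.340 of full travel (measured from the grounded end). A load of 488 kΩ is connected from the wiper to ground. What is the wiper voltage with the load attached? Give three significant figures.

V ≈ 8.74 V

The wiper splits the pot into (1−α)R = 50.36 kΩ above and αR = 25.94 kΩ below.
Lower section ‖ load = 24.63 kΩ.
V_wiper = 26.6 × 24.63/(50.36 + 24.63) = 8.74 V.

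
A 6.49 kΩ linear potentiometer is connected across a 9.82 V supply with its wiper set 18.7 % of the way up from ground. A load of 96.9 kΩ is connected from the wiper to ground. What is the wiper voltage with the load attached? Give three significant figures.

The wiper splits the pot into (1−α)R = 5.276 kΩ above and αR = 1.214 kΩ below.
Lower section ‖ load = 1.199 kΩ.
V_wiper = 9.82 × 1.199/(5.276 + 1.199) = 1.82 V.

V ≈ 1.82 V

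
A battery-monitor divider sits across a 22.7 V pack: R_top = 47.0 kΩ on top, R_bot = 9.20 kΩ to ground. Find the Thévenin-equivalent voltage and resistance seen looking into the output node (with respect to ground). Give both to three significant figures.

V_th = 3.72 V, R_th = 7.69 kΩ

V_th is the open-circuit tap voltage: 22.7 × 9.20/(47.0 + 9.20) = 3.72 V.
With the supply zeroed, R_top and R_bot appear in parallel from the tap: R_th = R_top‖R_bot = (47.0 × 9.20)/56.20 = 7.69 kΩ.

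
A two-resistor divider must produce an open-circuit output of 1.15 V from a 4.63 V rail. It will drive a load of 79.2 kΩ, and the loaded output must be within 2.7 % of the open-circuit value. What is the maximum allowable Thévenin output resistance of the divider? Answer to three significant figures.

Loading drop = R_th/(R_th + R_L) ≤ 0.0270, so R_th ≤ R_L · ε/(1−ε) = 79.2 kΩ × 0.0270/0.9730 = 2.20 kΩ.

R_th ≤ 2.20 kΩ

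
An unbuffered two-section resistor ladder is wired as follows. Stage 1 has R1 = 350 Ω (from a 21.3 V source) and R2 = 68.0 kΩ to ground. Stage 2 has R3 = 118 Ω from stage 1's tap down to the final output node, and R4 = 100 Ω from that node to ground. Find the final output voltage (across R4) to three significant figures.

Stage 2 presents R3+R4 = 218.0 Ω as a load on stage 1's tap.
Stage 1's lower leg becomes R2‖(R3+R4) = 217.3 Ω, so V_mid = 21.3 × 217.3/567.3 = 8.159 V.
Stage 2 is itself unloaded: V_out = V_mid × R4/(R3+R4) = 8.159 × 100/218.0 = 3.74 V.

V_out ≈ 3.74 V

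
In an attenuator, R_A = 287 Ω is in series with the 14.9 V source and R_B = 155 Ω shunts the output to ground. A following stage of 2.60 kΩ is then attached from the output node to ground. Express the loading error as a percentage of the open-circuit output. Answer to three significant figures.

3.73 %

The divider's output (Thévenin) resistance is R_A‖R_B = 100.6 Ω.
Fractional drop under load = R_th/(R_th + R_L) = 100.6 / (100.6 + 2600) = 0.03727.
So the output falls by 3.73 %.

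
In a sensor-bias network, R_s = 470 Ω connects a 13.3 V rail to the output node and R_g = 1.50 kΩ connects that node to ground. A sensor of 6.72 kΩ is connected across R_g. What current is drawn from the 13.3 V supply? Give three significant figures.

I ≈ 7.84 mA

R_g‖R_L = 1226 Ω, so the source sees R_s + R_g‖R_L = 1696 Ω.
I = 13.3 V / 1696 Ω = 7.84 mA.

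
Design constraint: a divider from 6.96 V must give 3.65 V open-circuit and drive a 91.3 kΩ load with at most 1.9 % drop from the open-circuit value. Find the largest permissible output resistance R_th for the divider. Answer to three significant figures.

R_th ≤ 1.77 kΩ

Loading drop = R_th/(R_th + R_L) ≤ 0.0190, so R_th ≤ R_L · ε/(1−ε) = 91.3 kΩ × 0.0190/0.9810 = 1.77 kΩ.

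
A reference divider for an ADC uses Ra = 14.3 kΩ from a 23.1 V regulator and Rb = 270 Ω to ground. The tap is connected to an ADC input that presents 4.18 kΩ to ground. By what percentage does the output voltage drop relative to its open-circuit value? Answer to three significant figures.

5.96 %

The divider's output (Thévenin) resistance is Ra‖Rb = 265.0 Ω.
Fractional drop under load = R_th/(R_th + R_L) = 265.0 / (265.0 + 4180) = 0.05962.
So the output falls by 5.96 %.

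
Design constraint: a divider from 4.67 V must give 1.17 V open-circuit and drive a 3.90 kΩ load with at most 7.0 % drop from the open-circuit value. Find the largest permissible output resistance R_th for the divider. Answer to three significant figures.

R_th ≤ 294 Ω

Loading drop = R_th/(R_th + R_L) ≤ 0.0700, so R_th ≤ R_L · ε/(1−ε) = 3.90 kΩ × 0.0700/0.9300 = 294 Ω.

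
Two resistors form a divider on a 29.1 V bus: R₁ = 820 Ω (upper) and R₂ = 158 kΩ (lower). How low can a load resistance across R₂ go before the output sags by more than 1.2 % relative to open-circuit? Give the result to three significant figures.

R_L(min) ≈ 67.2 kΩ

Output resistance R_th = R₁‖R₂ = (820 × 158000)/158800 = 815.8 Ω.
The fractional drop is R_th/(R_th + R_L); requiring this ≤ 0.0120 gives R_L ≥ R_th(1/0.0120 − 1) = 815.8 × 82.33 = 67.2 kΩ.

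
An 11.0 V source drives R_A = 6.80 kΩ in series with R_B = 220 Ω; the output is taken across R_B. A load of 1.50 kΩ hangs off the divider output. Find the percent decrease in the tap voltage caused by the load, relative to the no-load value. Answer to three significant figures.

12.4 %

Unloaded V = 11.0 × 220/7020 = 0.34473 V.
Loaded: R_B‖R_L = 191.9 Ω, giving V = 11.0 × 191.9/6992 = 0.30185 V.
Drop = (0.34473 − 0.30185) / 0.34473 = 12.4 %.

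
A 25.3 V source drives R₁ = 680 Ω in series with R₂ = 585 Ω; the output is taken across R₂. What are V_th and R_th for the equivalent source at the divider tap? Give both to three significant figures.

V_th is the open-circuit tap voltage: 25.3 × 585/(680 + 585) = 11.7 V.
With the supply zeroed, R₁ and R₂ appear in parallel from the tap: R_th = R₁‖R₂ = (680 × 585)/1265 = 314 Ω.

V_th = 11.7 V, R_th = 314 Ω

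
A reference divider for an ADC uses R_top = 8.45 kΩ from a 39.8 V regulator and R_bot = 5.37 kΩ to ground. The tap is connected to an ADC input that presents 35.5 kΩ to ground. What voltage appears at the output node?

V_out ≈ 14.2 V

The load sits in parallel with R_bot: R_bot‖R_L = (5.37 × 35.5) / (5.37 + 35.5) = 4.664 kΩ.
V_out = 39.8 × 4.664 / (8.45 + 4.664) = 39.8 × 4.664/13.11 = 14.2 V.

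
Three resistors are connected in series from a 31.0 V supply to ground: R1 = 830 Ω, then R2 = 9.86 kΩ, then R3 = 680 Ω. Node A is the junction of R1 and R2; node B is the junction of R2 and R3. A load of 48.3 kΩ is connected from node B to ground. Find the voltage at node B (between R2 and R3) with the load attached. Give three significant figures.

V ≈ 1.83 V

At node B, R3 is in parallel with the load: R3‖R_L = 670.6 Ω.
Below node A the resistance is R2 + (R3‖R_L) = 10530 Ω, so V_A = 31.0 × 10530/11360 = 28.74 V.
Then V_B = V_A × (R3‖R_L)/(R2 + R3‖R_L) = 28.74 × 670.6/10530 = 1.83 V.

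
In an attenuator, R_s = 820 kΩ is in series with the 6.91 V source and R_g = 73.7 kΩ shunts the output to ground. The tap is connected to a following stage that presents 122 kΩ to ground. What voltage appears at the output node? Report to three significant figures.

The load sits in parallel with R_g: R_g‖R_L = (73.7 × 122) / (73.7 + 122) = 45.94 kΩ.
V_out = 6.91 × 45.94 / (820 + 45.94) = 6.91 × 45.94/865.9 = 0.367 V.
(Unloaded it would have been 0.570 V.)

V_out ≈ 0.367 V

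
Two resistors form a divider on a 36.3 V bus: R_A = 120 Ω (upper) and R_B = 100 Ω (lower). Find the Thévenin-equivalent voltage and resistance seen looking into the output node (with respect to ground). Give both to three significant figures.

V_th = 16.5 V, R_th = 54.5 Ω

V_th is the open-circuit tap voltage: 36.3 × 100/(120 + 100) = 16.5 V.
With the supply zeroed, R_A and R_B appear in parallel from the tap: R_th = R_A‖R_B = (120 × 100)/220.0 = 54.5 Ω.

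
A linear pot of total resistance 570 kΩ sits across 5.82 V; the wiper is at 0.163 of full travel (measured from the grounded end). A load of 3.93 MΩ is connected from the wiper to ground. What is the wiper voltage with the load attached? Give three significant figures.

The wiper splits the pot into (1−α)R = 477.1 kΩ above and αR = 92.91 kΩ below.
Lower section ‖ load = 90.76 kΩ.
V_wiper = 5.82 × 90.76/(477.1 + 90.76) = 0.930 V.

V ≈ 0.930 V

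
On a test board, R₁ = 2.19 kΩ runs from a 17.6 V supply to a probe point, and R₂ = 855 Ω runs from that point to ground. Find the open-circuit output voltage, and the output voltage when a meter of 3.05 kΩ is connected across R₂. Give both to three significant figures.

Unloaded: 4.94 V; loaded: 4.11 V

Open-circuit: V = 17.6 × 855/(2190 + 855) = 4.94 V.
With the load, R₂ becomes R₂‖R_L = 667.8 Ω, so V = 17.6 × 667.8/2858 = 4.11 V.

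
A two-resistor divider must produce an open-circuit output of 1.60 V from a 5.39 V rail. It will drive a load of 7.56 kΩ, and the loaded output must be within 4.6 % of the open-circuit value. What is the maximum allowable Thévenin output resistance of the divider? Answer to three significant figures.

R_th ≤ 365 Ω

Loading drop = R_th/(R_th + R_L) ≤ 0.0460, so R_th ≤ R_L · ε/(1−ε) = 7.56 kΩ × 0.0460/0.9540 = 365 Ω.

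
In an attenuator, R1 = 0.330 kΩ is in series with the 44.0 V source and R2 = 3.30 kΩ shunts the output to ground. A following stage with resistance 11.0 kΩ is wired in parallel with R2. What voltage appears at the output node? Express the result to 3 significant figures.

V_out ≈ 38.9 V

The load sits in parallel with R2: R2‖R_L = (3300 × 11000) / (3300 + 11000) = 2538 Ω.
V_out = 44.0 × 2538 / (330 + 2538) = 44.0 × 2538/2868 = 38.9 V.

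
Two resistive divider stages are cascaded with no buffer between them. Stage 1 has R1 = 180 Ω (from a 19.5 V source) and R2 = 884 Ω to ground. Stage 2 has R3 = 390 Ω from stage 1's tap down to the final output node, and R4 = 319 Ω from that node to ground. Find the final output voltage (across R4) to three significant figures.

V_out ≈ 6.02 V

Stage 2 presents R3+R4 = 709.0 Ω as a load on stage 1's tap.
Stage 1's lower leg becomes R2‖(R3+R4) = 393.4 Ω, so V_mid = 19.5 × 393.4/573.4 = 13.38 V.
Stage 2 is itself unloaded: V_out = V_mid × R4/(R3+R4) = 13.38 × 319/709.0 = 6.02 V.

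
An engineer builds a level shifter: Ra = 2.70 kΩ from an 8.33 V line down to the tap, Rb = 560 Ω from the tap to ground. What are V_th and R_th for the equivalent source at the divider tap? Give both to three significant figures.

V_th = 1.43 V, R_th = 464 Ω

V_th is the open-circuit tap voltage: 8.33 × 560/(2700 + 560) = 1.43 V.
With the supply zeroed, Ra and Rb appear in parallel from the tap: R_th = Ra‖Rb = (2700 × 560)/3260 = 464 Ω.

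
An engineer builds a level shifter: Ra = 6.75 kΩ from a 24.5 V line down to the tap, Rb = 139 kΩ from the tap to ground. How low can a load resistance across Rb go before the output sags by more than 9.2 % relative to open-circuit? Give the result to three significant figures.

R_L(min) ≈ 63.5 kΩ

Output resistance R_th = Ra‖Rb = (6.75 × 139)/145.8 = 6.437 kΩ.
The fractional drop is R_th/(R_th + R_L); requiring this ≤ 0.0920 gives R_L ≥ R_th(1/0.0920 − 1) = 6.437 × 9.870 = 63.5 kΩ.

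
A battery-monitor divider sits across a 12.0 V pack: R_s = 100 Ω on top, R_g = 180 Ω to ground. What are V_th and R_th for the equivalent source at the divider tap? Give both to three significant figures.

V_th = 7.71 V, R_th = 64.3 Ω

V_th is the open-circuit tap voltage: 12.0 × 180/(100 + 180) = 7.71 V.
With the supply zeroed, R_s and R_g appear in parallel from the tap: R_th = R_s‖R_g = (100 × 180)/280.0 = 64.3 Ω.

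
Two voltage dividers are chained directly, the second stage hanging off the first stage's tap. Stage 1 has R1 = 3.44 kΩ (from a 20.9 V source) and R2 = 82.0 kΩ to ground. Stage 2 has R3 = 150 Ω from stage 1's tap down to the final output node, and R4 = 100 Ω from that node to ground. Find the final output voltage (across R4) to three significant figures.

V_out ≈ 0.565 V

Stage 2 presents R3+R4 = 250.0 Ω as a load on stage 1's tap.
Stage 1's lower leg becomes R2‖(R3+R4) = 249.2 Ω, so V_mid = 20.9 × 249.2/3689 = 1.412 V.
Stage 2 is itself unloaded: V_out = V_mid × R4/(R3+R4) = 1.412 × 100/250.0 = 0.565 V.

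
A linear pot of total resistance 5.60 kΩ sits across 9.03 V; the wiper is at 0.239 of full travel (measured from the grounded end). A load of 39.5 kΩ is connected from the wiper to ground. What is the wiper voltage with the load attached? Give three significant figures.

The wiper splits the pot into (1−α)R = 4.262 kΩ above and αR = 1.338 kΩ below.
Lower section ‖ load = 1.295 kΩ.
V_wiper = 9.03 × 1.295/(4.262 + 1.295) = 2.10 V.

V ≈ 2.10 V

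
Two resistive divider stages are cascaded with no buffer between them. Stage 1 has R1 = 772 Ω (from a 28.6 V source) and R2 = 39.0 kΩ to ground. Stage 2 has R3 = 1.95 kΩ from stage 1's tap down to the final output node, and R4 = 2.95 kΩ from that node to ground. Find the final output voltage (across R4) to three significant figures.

V_out ≈ 14.6 V

Stage 2 presents R3+R4 = 4900 Ω as a load on stage 1's tap.
Stage 1's lower leg becomes R2‖(R3+R4) = 4353 Ω, so V_mid = 28.6 × 4353/5125 = 24.29 V.
Stage 2 is itself unloaded: V_out = V_mid × R4/(R3+R4) = 24.29 × 2950/4900 = 14.6 V.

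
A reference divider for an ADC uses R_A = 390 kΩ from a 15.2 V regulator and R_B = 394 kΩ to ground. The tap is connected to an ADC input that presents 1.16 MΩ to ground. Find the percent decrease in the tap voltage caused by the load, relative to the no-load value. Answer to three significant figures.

14.5 %

Unloaded V = 15.2 × 394/784.0 = 7.6388 V.
Loaded: R_B‖R_L = 294.1 kΩ, giving V = 15.2 × 294.1/684.1 = 6.5347 V.
Drop = (7.6388 − 6.5347) / 7.6388 = 14.5 %.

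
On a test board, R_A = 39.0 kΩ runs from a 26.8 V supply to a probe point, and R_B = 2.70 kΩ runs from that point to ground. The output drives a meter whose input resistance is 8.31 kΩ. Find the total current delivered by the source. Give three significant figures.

I ≈ 0.653 mA

R_B‖R_L = 2.038 kΩ, so the source sees R_A + R_B‖R_L = 41.04 kΩ.
I = 26.8 V / 41.04 kΩ = 0.653 mA.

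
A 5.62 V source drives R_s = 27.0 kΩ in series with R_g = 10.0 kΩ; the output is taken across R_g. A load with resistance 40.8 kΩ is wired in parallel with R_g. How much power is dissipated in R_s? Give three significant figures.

P ≈ 0.695 mW

Total resistance from the source is R_s + (R_g‖R_L) = 35.03 kΩ, so I = 5.62/35.03 kΩ = 0.1604 mA.
P = I²·R_s = (0.1604 mA)² × 27.0 kΩ = 0.695 mW.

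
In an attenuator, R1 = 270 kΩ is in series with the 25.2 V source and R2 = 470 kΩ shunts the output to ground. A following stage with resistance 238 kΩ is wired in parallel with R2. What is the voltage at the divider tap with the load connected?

V_out ≈ 9.30 V

The load sits in parallel with R2: R2‖R_L = (470 × 238) / (470 + 238) = 158.0 kΩ.
V_out = 25.2 × 158.0 / (270 + 158.0) = 25.2 × 158.0/428.0 = 9.30 V.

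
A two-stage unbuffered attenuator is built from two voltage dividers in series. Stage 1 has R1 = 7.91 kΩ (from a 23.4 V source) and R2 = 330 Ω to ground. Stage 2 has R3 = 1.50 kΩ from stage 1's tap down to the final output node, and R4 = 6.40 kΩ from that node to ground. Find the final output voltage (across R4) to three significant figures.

Stage 2 presents R3+R4 = 7900 Ω as a load on stage 1's tap.
Stage 1's lower leg becomes R2‖(R3+R4) = 316.8 Ω, so V_mid = 23.4 × 316.8/8227 = 0.9010 V.
Stage 2 is itself unloaded: V_out = V_mid × R4/(R3+R4) = 0.9010 × 6400/7900 = 0.730 V.

V_out ≈ 0.730 V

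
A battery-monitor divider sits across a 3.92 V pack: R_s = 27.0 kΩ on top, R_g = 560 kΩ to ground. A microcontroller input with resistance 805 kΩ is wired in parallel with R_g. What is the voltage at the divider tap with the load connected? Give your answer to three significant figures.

The load sits in parallel with R_g: R_g‖R_L = (560 × 805) / (560 + 805) = 330.3 kΩ.
V_out = 3.92 × 330.3 / (27.0 + 330.3) = 3.92 × 330.3/357.3 = 3.62 V.
(Unloaded it would have been 3.74 V.)

V_out ≈ 3.62 V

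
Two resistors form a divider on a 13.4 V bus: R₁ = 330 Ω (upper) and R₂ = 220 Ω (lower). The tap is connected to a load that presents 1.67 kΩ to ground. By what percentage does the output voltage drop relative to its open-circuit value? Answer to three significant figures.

7.33 %

The divider's output (Thévenin) resistance is R₁‖R₂ = 132.0 Ω.
Fractional drop under load = R_th/(R_th + R_L) = 132.0 / (132.0 + 1670) = 0.07325.
So the output falls by 7.33 %.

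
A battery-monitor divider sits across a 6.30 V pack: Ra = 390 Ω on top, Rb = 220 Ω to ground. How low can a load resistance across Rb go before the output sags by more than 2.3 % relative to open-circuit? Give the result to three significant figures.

R_L(min) ≈ 5.97 kΩ

Output resistance R_th = Ra‖Rb = (390 × 220)/610.0 = 140.7 Ω.
The fractional drop is R_th/(R_th + R_L); requiring this ≤ 0.0230 gives R_L ≥ R_th(1/0.0230 − 1) = 140.7 × 42.48 = 5.97 kΩ.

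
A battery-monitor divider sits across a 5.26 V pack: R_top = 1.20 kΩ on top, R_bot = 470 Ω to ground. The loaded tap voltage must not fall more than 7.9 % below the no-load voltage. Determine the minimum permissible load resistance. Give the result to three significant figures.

R_L(min) ≈ 3.94 kΩ

Output resistance R_th = R_top‖R_bot = (1200 × 470)/1670 = 337.7 Ω.
The fractional drop is R_th/(R_th + R_L); requiring this ≤ 0.0790 gives R_L ≥ R_th(1/0.0790 − 1) = 337.7 × 11.66 = 3.94 kΩ.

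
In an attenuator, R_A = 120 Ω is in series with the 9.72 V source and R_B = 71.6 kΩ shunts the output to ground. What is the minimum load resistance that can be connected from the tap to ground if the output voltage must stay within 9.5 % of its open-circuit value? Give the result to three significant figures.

R_L(min) ≈ 1.14 kΩ

Output resistance R_th = R_A‖R_B = (120 × 71600)/71720 = 119.8 Ω.
The fractional drop is R_th/(R_th + R_L); requiring this ≤ 0.0950 gives R_L ≥ R_th(1/0.0950 − 1) = 119.8 × 9.526 = 1.14 kΩ.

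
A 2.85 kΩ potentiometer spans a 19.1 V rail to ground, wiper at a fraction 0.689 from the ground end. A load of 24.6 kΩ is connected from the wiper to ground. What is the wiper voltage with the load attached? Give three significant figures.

The wiper splits the pot into (1−α)R = 886.4 Ω above and αR = 1964 Ω below.
Lower section ‖ load = 1818 Ω.
V_wiper = 19.1 × 1818/(886.4 + 1818) = 12.8 V.

V ≈ 12.8 V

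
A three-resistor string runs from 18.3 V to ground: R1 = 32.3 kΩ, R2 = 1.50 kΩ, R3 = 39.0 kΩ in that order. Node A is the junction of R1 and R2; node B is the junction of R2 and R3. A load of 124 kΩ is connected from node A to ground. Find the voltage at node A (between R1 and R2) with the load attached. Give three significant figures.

V ≈ 8.89 V

Below node A the series string R2+R3 = 40.50 kΩ sits in parallel with the 124 kΩ load: 30.53 kΩ.
V_A = 18.3 × 30.53/(32.3 + 30.53) = 8.89 V.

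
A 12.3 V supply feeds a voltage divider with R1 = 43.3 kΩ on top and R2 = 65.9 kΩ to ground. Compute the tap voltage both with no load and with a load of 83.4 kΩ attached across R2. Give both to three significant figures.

Unloaded: 7.42 V; loaded: 5.65 V

Open-circuit: V = 12.3 × 65.9/(43.3 + 65.9) = 7.42 V.
With the load, R2 becomes R2‖R_L = 36.81 kΩ, so V = 12.3 × 36.81/80.11 = 5.65 V.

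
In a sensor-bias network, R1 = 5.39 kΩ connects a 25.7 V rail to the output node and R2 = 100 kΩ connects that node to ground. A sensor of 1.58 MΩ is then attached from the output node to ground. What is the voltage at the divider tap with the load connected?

The load sits in parallel with R2: R2‖R_L = (100 × 1580) / (100 + 1580) = 94.05 kΩ.
V_out = 25.7 × 94.05 / (5.39 + 94.05) = 25.7 × 94.05/99.44 = 24.3 V.
(Unloaded it would have been 24.4 V.)

V_out ≈ 24.3 V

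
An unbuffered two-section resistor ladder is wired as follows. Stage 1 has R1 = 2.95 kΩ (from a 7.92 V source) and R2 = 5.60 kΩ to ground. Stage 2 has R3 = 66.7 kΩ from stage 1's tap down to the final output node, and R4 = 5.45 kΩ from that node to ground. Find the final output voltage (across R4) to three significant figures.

Stage 2 presents R3+R4 = 72.15 kΩ as a load on stage 1's tap.
Stage 1's lower leg becomes R2‖(R3+R4) = 5.197 kΩ, so V_mid = 7.92 × 5.197/8.147 = 5.052 V.
Stage 2 is itself unloaded: V_out = V_mid × R4/(R3+R4) = 5.052 × 5.45/72.15 = 0.382 V.

V_out ≈ 0.382 V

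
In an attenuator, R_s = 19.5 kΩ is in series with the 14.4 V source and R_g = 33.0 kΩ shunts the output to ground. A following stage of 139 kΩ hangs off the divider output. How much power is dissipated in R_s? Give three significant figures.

Total resistance from the source is R_s + (R_g‖R_L) = 46.17 kΩ, so I = 14.4/46.17 kΩ = 0.3119 mA.
P = I²·R_s = (0.3119 mA)² × 19.5 kΩ = 1.90 mW.

P ≈ 1.90 mW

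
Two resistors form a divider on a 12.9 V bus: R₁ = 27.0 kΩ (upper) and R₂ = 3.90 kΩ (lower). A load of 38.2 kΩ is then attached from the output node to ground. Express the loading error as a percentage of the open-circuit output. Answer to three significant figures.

8.19 %

The divider's output (Thévenin) resistance is R₁‖R₂ = 3.408 kΩ.
Fractional drop under load = R_th/(R_th + R_L) = 3.408 / (3.408 + 38.2) = 0.08190.
So the output falls by 8.19 %.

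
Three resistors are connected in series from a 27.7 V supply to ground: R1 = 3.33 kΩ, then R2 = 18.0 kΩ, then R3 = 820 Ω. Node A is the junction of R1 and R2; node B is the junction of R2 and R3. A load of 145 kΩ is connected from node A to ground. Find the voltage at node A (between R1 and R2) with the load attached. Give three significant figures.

Below node A the series string R2+R3 = 18820 Ω sits in parallel with the 145000 Ω load: 16660 Ω.
V_A = 27.7 × 16660/(3330 + 16660) = 23.1 V.

V ≈ 23.1 V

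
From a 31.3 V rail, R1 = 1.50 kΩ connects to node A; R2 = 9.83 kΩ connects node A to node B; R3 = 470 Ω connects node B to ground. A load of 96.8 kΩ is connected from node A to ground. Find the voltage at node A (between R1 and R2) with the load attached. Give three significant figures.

Below node A the series string R2+R3 = 10300 Ω sits in parallel with the 96800 Ω load: 9309 Ω.
V_A = 31.3 × 9309/(1500 + 9309) = 27.0 V.

V ≈ 27.0 V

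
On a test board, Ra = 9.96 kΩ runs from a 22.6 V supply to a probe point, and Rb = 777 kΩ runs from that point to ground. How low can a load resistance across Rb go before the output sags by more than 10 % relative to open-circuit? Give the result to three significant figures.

R_L(min) ≈ 88.5 kΩ

Output resistance R_th = Ra‖Rb = (9.96 × 777)/787.0 = 9.834 kΩ.
The fractional drop is R_th/(R_th + R_L); requiring this ≤ 0.100 gives R_L ≥ R_th(1/0.100 − 1) = 9.834 × 9.000 = 88.5 kΩ.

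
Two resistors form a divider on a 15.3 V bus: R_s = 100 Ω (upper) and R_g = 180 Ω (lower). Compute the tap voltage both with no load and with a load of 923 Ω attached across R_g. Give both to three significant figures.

Unloaded: 9.84 V; loaded: 9.20 V

Open-circuit: V = 15.3 × 180/(100 + 180) = 9.84 V.
With the load, R_g becomes R_g‖R_L = 150.6 Ω, so V = 15.3 × 150.6/250.6 = 9.20 V.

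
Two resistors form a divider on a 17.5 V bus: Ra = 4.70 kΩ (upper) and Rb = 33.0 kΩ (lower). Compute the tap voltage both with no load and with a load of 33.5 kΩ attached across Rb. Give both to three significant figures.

Open-circuit: V = 17.5 × 33.0/(4.70 + 33.0) = 15.3 V.
With the load, Rb becomes Rb‖R_L = 16.62 kΩ, so V = 17.5 × 16.62/21.32 = 13.6 V.

Unloaded: 15.3 V; loaded: 13.6 V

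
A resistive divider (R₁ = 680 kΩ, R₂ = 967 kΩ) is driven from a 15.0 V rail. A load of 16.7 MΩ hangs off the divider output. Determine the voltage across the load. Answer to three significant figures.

V_out ≈ 8.60 V

The load sits in parallel with R₂: R₂‖R_L = (967 × 16700) / (967 + 16700) = 914.1 kΩ.
V_out = 15.0 × 914.1 / (680 + 914.1) = 15.0 × 914.1/1594 = 8.60 V.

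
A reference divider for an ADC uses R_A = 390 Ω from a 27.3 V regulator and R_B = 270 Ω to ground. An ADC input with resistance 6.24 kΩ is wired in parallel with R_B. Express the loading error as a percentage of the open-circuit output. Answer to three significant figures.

2.49 %

The divider's output (Thévenin) resistance is R_A‖R_B = 159.5 Ω.
Fractional drop under load = R_th/(R_th + R_L) = 159.5 / (159.5 + 6240) = 0.02493.
So the output falls by 2.49 %.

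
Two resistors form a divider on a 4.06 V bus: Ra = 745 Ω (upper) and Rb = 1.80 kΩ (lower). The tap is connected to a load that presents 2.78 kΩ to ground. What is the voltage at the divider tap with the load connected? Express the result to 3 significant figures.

V_out ≈ 2.41 V

The load sits in parallel with Rb: Rb‖R_L = (1800 × 2780) / (1800 + 2780) = 1093 Ω.
V_out = 4.06 × 1093 / (745 + 1093) = 4.06 × 1093/1838 = 2.41 V.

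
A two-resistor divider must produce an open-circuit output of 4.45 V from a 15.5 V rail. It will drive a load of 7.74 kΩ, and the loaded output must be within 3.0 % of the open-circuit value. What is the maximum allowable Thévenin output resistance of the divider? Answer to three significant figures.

R_th ≤ 239 Ω

Loading drop = R_th/(R_th + R_L) ≤ 0.0300, so R_th ≤ R_L · ε/(1−ε) = 7.74 kΩ × 0.0300/0.9700 = 239 Ω.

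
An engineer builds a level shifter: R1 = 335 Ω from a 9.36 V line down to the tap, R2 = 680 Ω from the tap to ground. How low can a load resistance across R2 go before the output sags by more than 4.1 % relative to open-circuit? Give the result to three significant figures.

Output resistance R_th = R1‖R2 = (335 × 680)/1015 = 224.4 Ω.
The fractional drop is R_th/(R_th + R_L); requiring this ≤ 0.0410 gives R_L ≥ R_th(1/0.0410 − 1) = 224.4 × 23.39 = 5.25 kΩ.

R_L(min) ≈ 5.25 kΩ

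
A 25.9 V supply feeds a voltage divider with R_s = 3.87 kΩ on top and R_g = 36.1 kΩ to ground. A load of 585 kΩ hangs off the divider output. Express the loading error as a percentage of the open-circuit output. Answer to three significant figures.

The divider's output (Thévenin) resistance is R_s‖R_g = 3.495 kΩ.
Fractional drop under load = R_th/(R_th + R_L) = 3.495 / (3.495 + 585) = 0.005939.
So the output falls by 0.594 %.

0.594 %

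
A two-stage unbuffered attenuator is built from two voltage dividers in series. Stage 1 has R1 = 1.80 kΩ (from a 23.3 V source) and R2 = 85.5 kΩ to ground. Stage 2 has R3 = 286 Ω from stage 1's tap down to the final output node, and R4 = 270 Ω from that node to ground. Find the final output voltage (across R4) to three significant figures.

Stage 2 presents R3+R4 = 556.0 Ω as a load on stage 1's tap.
Stage 1's lower leg becomes R2‖(R3+R4) = 552.4 Ω, so V_mid = 23.3 × 552.4/2352 = 5.471 V.
Stage 2 is itself unloaded: V_out = V_mid × R4/(R3+R4) = 5.471 × 270/556.0 = 2.66 V.

V_out ≈ 2.66 V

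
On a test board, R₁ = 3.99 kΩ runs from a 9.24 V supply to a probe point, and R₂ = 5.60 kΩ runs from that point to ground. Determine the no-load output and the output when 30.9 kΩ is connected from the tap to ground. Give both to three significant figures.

Open-circuit: V = 9.24 × 5.60/(3.99 + 5.60) = 5.40 V.
With the load, R₂ becomes R₂‖R_L = 4.741 kΩ, so V = 9.24 × 4.741/8.731 = 5.02 V.

Unloaded: 5.40 V; loaded: 5.02 V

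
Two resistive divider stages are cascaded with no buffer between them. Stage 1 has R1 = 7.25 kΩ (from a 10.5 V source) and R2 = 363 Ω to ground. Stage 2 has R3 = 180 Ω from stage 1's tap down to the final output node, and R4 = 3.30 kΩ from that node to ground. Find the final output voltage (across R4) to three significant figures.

Stage 2 presents R3+R4 = 3480 Ω as a load on stage 1's tap.
Stage 1's lower leg becomes R2‖(R3+R4) = 328.7 Ω, so V_mid = 10.5 × 328.7/7579 = 0.4554 V.
Stage 2 is itself unloaded: V_out = V_mid × R4/(R3+R4) = 0.4554 × 3300/3480 = 0.432 V.

V_out ≈ 0.432 V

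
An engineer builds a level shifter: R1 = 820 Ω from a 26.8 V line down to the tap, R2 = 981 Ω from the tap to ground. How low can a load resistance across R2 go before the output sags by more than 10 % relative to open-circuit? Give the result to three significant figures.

R_L(min) ≈ 4.02 kΩ

Output resistance R_th = R1‖R2 = (820 × 981)/1801 = 446.7 Ω.
The fractional drop is R_th/(R_th + R_L); requiring this ≤ 0.100 gives R_L ≥ R_th(1/0.100 − 1) = 446.7 × 9.000 = 4.02 kΩ.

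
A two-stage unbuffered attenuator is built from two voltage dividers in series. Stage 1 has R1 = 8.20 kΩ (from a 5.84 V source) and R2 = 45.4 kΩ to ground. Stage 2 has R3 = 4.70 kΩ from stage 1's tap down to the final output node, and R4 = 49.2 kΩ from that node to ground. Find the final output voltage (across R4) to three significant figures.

V_out ≈ 4.00 V

Stage 2 presents R3+R4 = 53.90 kΩ as a load on stage 1's tap.
Stage 1's lower leg becomes R2‖(R3+R4) = 24.64 kΩ, so V_mid = 5.84 × 24.64/32.84 = 4.382 V.
Stage 2 is itself unloaded: V_out = V_mid × R4/(R3+R4) = 4.382 × 49.2/53.90 = 4.00 V.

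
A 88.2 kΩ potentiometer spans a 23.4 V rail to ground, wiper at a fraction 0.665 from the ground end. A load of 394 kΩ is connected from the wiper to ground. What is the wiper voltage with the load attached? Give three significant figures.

V ≈ 14.8 V

The wiper splits the pot into (1−α)R = 29.55 kΩ above and αR = 58.65 kΩ below.
Lower section ‖ load = 51.05 kΩ.
V_wiper = 23.4 × 51.05/(29.55 + 51.05) = 14.8 V.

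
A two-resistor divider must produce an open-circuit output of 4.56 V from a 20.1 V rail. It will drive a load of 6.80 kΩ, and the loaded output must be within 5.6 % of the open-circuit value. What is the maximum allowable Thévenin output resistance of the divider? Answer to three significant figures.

R_th ≤ 403 Ω

Loading drop = R_th/(R_th + R_L) ≤ 0.0560, so R_th ≤ R_L · ε/(1−ε) = 6.80 kΩ × 0.0560/0.9440 = 403 Ω.
(Any R1, R2 with R2/(R1+R2) = 0.227 and R1‖R2 ≤ 403 Ω will meet the spec.)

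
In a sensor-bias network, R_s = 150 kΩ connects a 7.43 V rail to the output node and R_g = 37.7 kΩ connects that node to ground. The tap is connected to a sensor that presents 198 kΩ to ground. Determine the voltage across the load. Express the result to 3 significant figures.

The load sits in parallel with R_g: R_g‖R_L = (37.7 × 198) / (37.7 + 198) = 31.67 kΩ.
V_out = 7.43 × 31.67 / (150 + 31.67) = 7.43 × 31.67/181.7 = 1.30 V.

V_out ≈ 1.30 V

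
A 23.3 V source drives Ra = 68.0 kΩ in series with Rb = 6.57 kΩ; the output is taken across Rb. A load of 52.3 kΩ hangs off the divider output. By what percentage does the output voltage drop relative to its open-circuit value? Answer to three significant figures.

Unloaded V = 23.3 × 6.57/74.57 = 2.0528 V.
Loaded: Rb‖R_L = 5.837 kΩ, giving V = 23.3 × 5.837/73.84 = 1.8419 V.
Drop = (2.0528 − 1.8419) / 2.0528 = 10.3 %.

10.3 %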